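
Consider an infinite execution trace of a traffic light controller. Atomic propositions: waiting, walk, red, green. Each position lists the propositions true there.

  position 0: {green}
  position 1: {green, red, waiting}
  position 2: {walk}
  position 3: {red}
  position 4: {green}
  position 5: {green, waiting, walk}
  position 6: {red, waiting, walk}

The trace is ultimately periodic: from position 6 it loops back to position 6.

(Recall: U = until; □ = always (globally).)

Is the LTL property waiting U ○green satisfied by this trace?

Walking from position 0: ○green first holds at position 0, and waiting holds at every earlier position along the way, so waiting U ○green holds.

Yes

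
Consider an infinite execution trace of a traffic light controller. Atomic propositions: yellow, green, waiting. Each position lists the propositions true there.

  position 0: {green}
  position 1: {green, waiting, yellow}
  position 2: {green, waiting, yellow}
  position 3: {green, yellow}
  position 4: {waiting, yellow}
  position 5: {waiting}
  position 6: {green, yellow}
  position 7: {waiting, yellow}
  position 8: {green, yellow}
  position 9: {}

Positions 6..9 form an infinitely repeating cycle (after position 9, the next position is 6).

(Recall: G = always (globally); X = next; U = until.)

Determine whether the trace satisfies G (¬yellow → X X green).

Does not hold

¬yellow → X X green must hold at every position from 0 onward. It fails at position 5, so G (¬yellow → X X green) is false.
Positions where ¬yellow holds: 0, 5, 9.
Check X X green at each: 0→ok, 5→fails, 9→fails.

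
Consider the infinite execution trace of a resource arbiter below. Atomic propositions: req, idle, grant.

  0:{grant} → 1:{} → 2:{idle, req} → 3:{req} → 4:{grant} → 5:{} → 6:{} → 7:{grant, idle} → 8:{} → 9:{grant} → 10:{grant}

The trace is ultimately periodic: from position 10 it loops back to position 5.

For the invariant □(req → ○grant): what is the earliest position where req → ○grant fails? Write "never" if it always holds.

Check req → ○grant at each position in order: 0 ✓, 1 ✓.
At position 2 the labels are {idle, req} and the next position 3 has {req}, so req → ○grant is false there. This is the first violation.

2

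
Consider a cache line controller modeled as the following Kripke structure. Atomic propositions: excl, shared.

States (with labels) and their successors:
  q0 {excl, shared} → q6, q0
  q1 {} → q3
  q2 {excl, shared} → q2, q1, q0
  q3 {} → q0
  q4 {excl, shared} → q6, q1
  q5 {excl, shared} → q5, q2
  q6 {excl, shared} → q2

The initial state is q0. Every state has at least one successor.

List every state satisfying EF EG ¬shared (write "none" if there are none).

none

States satisfying EG ¬shared: ∅.
States satisfying EF EG ¬shared: ∅.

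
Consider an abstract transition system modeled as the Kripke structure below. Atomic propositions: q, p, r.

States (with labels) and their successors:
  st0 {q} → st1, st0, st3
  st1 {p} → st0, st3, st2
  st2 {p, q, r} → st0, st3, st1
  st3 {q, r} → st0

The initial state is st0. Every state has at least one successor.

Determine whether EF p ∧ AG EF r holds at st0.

States satisfying p: {st1, st2}.
States satisfying EF p: {st0, st1, st2, st3}.
States satisfying EF r: {st0, st1, st2, st3}.
States satisfying AG EF r: {st0, st1, st2, st3}.
States satisfying EF p ∧ AG EF r: {st0, st1, st2, st3}.
st0 ∈ Sat(EF p ∧ AG EF r).

Satisfied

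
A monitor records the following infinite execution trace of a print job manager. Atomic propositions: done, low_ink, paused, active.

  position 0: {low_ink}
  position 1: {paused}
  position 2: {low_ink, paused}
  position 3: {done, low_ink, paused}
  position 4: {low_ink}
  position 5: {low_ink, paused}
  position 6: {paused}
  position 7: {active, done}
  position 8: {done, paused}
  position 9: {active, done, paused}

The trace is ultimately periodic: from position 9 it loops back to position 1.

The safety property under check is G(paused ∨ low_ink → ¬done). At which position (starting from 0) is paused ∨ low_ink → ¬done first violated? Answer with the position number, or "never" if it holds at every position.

3

Check paused ∨ low_ink → ¬done at each position in order: 0 ✓, 1 ✓, 2 ✓.
At position 3 the labels are {done, low_ink, paused}, so paused ∨ low_ink → ¬done is false there. This is the first violation.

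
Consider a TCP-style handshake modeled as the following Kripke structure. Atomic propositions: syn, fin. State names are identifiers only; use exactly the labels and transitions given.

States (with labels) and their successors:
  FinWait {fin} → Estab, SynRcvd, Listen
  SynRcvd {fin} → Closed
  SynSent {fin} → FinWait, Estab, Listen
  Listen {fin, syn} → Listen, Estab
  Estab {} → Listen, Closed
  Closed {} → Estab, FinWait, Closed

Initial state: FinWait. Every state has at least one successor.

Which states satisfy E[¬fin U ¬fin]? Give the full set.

States satisfying ¬fin: {Estab, Closed}.
States satisfying E[¬fin U ¬fin]: {Estab, Closed}.

{Estab, Closed}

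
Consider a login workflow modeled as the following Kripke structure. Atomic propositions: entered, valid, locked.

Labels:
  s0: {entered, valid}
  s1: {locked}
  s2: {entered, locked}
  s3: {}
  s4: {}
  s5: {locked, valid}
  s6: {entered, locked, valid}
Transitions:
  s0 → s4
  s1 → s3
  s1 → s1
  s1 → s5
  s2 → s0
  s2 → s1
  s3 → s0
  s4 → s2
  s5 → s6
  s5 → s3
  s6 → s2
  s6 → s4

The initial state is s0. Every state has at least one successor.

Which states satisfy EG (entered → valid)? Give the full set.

States satisfying entered → valid: {s0, s1, s3, s4, s5, s6}.
States satisfying EG (entered → valid): {s1}.

{s1}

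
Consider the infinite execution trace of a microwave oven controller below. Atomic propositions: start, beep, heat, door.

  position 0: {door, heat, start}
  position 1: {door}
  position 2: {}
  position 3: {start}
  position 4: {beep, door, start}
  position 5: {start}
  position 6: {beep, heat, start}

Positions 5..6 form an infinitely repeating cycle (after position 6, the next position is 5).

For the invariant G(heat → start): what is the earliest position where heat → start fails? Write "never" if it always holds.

heat → start holds at every position 0..6, and those are all the positions the trace ever visits, so the invariant G(heat → start) is never violated.

never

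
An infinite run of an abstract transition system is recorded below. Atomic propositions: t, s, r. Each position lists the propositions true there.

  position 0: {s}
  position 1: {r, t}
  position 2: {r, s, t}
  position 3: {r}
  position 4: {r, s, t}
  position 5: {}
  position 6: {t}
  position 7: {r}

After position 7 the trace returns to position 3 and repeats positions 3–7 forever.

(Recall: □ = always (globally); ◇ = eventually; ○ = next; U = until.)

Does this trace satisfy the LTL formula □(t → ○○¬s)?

Does not hold

t → ○○¬s must hold at every position from 0 onward. It fails at position 2, so □(t → ○○¬s) is false.
Positions where t holds: 1, 2, 4, 6.
Check ○○¬s at each: 1→ok, 2→fails, 4→ok, 6→ok.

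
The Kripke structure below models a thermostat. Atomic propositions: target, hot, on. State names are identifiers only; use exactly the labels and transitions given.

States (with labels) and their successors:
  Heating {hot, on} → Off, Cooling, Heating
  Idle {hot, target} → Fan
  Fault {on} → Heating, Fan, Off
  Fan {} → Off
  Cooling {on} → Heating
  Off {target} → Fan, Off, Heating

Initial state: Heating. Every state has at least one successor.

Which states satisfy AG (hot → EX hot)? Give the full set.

{Heating, Fault, Fan, Cooling, Off}

States satisfying hot → EX hot: {Heating, Fault, Fan, Cooling, Off}.
States satisfying AG (hot → EX hot): {Heating, Fault, Fan, Cooling, Off}.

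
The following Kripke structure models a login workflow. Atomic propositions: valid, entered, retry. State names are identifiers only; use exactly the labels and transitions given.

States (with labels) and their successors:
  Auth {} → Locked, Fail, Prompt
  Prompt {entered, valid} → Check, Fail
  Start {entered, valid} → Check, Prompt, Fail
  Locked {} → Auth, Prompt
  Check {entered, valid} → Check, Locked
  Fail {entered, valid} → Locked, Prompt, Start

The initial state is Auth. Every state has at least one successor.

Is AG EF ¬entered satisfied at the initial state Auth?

Yes

States satisfying EF ¬entered: {Auth, Prompt, Start, Locked, Check, Fail}.
States satisfying AG EF ¬entered: {Auth, Prompt, Start, Locked, Check, Fail}.
Every state reachable from Auth satisfies EF ¬entered.
Auth ∈ Sat(AG EF ¬entered).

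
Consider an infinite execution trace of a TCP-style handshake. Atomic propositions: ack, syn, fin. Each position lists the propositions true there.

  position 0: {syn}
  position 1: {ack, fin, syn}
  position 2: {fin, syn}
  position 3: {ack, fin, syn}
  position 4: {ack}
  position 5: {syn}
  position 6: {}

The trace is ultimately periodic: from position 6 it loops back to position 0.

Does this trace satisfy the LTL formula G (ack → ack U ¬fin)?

No

ack → ack U ¬fin must hold at every position from 0 onward. It fails at position 1, so G (ack → ack U ¬fin) is false.
Positions where ack holds: 1, 3, 4.
Check ack U ¬fin at each: 1→fails, 3→ok, 4→ok.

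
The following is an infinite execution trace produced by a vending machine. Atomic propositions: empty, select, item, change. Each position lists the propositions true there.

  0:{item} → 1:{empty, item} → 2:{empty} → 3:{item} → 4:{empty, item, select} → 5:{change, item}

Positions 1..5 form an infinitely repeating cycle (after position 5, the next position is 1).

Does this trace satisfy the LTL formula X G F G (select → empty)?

Yes

The position after 0 is 1; G F G (select → empty) is true there.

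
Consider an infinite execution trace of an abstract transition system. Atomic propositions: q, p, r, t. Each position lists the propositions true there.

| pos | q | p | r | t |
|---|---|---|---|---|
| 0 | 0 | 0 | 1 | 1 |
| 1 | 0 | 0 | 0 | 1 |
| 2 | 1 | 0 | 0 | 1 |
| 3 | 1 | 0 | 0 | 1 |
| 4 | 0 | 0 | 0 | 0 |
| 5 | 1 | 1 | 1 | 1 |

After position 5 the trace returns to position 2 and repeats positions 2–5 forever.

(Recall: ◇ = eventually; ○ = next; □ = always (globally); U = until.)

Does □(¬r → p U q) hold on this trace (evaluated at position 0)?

No

¬r → p U q must hold at every position from 0 onward. It fails at position 1, so □(¬r → p U q) is false.
Positions where ¬r holds: 1, 2, 3, 4.
Check p U q at each: 1→fails, 2→ok, 3→ok, 4→fails.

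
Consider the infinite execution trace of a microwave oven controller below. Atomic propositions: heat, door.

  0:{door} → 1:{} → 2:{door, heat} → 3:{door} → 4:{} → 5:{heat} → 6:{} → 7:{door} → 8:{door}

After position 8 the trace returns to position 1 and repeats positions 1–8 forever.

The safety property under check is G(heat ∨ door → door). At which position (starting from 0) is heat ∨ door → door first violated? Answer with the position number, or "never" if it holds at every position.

5

Check heat ∨ door → door at each position in order: 0 ✓, 1 ✓, 2 ✓, 3 ✓, 4 ✓.
At position 5 the labels are {heat}, so heat ∨ door → door is false there. This is the first violation.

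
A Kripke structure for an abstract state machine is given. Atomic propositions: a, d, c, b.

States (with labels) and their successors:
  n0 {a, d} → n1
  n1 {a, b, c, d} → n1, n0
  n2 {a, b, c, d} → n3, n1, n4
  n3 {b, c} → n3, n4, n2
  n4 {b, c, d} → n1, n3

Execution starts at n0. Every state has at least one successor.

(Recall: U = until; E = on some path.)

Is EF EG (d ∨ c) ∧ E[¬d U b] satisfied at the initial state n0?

Does not hold

States satisfying EG (d ∨ c): {n0, n1, n2, n3, n4}.
States satisfying EF EG (d ∨ c): {n0, n1, n2, n3, n4}.
States satisfying ¬d: {n3}.
States satisfying b: {n1, n2, n3, n4}.
States satisfying E[¬d U b]: {n1, n2, n3, n4}.
States satisfying EF EG (d ∨ c) ∧ E[¬d U b]: {n1, n2, n3, n4}.
n0 ∉ Sat(EF EG (d ∨ c) ∧ E[¬d U b]).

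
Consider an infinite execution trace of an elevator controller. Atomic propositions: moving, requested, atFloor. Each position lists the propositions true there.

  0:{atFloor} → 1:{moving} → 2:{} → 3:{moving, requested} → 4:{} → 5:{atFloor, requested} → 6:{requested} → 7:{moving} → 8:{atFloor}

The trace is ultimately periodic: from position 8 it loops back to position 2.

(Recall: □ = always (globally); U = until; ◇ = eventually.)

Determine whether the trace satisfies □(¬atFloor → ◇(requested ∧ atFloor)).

¬atFloor → ◇(requested ∧ atFloor) holds at every position 0..8, and those are all positions ever visited, so □(¬atFloor → ◇(requested ∧ atFloor)) holds.
Positions where ¬atFloor holds: 1, 2, 3, 4, 6, 7.
Check ◇(requested ∧ atFloor) at each: 1→ok, 2→ok, 3→ok, 4→ok, 6→ok, 7→ok.

Yes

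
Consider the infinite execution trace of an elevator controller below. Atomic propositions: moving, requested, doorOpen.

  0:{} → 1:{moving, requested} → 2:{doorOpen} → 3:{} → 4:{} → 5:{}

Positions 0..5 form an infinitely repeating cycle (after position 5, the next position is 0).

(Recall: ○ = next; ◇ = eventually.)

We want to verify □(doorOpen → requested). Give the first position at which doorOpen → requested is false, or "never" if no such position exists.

2

Check doorOpen → requested at each position in order: 0 ✓, 1 ✓.
At position 2 the labels are {doorOpen}, so doorOpen → requested is false there. This is the first violation.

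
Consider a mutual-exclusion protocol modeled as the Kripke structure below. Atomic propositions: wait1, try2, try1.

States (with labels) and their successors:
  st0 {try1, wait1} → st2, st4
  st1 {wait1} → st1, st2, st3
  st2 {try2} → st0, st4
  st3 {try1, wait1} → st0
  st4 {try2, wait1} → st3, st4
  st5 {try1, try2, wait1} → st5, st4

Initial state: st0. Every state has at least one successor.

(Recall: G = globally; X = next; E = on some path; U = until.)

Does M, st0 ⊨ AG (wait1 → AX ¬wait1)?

States satisfying wait1 → AX ¬wait1: {st2}.
States satisfying AG (wait1 → AX ¬wait1): ∅.
st0 is reachable from st0 and violates wait1 → AX ¬wait1, so AG fails at st0.
st0 ∉ Sat(AG (wait1 → AX ¬wait1)).

Does not hold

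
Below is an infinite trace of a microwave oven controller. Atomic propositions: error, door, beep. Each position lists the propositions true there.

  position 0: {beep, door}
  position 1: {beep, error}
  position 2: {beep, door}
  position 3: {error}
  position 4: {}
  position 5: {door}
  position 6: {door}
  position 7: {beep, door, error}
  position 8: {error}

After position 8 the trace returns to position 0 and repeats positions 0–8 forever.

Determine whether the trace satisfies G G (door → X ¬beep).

Violated

G (door → X ¬beep) must hold at every position from 0 onward. It fails at position 0, so G G (door → X ¬beep) is false.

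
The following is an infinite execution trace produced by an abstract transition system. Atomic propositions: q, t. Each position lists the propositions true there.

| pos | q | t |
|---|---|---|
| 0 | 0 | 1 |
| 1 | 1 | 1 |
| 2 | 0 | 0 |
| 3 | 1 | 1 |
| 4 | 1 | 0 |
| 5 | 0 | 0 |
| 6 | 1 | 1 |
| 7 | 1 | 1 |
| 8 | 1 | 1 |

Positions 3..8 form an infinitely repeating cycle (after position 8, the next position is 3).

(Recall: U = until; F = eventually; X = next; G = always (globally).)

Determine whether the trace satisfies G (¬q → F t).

Satisfied

¬q → F t holds at every position 0..8, and those are all positions ever visited, so G (¬q → F t) holds.
Positions where ¬q holds: 0, 2, 5.
Check F t at each: 0→ok, 2→ok, 5→ok.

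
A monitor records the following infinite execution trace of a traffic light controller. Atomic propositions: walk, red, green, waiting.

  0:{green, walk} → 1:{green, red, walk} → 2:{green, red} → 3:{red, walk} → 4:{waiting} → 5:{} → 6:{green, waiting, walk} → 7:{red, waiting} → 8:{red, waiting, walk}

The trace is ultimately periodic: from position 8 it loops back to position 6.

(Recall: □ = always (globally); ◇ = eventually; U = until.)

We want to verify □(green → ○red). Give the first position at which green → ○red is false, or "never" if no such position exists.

green → ○red holds at every position 0..8, and those are all the positions the trace ever visits, so the invariant □(green → ○red) is never violated.

never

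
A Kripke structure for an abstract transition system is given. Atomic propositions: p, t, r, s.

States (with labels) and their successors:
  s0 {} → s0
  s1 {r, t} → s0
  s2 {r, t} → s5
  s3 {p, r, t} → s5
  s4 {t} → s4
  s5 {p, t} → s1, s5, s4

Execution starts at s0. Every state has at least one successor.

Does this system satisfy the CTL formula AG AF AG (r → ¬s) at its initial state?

Yes

States satisfying AF AG (r → ¬s): {s0, s1, s2, s3, s4, s5}.
States satisfying AG AF AG (r → ¬s): {s0, s1, s2, s3, s4, s5}.
Every state reachable from s0 satisfies AF AG (r → ¬s).
s0 ∈ Sat(AG AF AG (r → ¬s)).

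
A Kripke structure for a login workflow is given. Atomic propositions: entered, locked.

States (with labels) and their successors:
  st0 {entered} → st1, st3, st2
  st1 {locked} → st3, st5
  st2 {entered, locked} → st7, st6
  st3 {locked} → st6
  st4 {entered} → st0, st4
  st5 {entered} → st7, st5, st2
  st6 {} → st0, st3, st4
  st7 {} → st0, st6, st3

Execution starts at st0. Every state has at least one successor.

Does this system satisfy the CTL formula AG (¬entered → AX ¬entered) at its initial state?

Violated

States satisfying ¬entered → AX ¬entered: {st0, st2, st3, st4, st5}.
States satisfying AG (¬entered → AX ¬entered): ∅.
st1 is reachable from st0 and violates ¬entered → AX ¬entered, so AG fails at st0.
st0 ∉ Sat(AG (¬entered → AX ¬entered)).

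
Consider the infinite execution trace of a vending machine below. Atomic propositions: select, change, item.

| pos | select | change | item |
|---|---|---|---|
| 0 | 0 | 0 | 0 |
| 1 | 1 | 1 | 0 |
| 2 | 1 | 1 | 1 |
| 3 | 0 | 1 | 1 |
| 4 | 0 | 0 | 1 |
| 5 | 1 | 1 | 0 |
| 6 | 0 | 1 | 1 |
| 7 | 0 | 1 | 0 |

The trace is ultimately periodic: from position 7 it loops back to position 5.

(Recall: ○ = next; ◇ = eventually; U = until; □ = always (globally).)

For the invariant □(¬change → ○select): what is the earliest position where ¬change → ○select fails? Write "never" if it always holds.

never

¬change → ○select holds at every position 0..7, and those are all the positions the trace ever visits, so the invariant □(¬change → ○select) is never violated.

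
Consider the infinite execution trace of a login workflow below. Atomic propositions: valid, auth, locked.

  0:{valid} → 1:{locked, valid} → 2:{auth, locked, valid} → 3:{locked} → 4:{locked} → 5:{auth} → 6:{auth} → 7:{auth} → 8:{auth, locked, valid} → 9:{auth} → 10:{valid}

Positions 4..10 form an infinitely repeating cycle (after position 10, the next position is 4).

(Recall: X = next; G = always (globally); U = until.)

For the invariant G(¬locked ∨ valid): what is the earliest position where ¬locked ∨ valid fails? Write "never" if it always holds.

Check ¬locked ∨ valid at each position in order: 0 ✓, 1 ✓, 2 ✓.
At position 3 the labels are {locked}, so ¬locked ∨ valid is false there. This is the first violation.

3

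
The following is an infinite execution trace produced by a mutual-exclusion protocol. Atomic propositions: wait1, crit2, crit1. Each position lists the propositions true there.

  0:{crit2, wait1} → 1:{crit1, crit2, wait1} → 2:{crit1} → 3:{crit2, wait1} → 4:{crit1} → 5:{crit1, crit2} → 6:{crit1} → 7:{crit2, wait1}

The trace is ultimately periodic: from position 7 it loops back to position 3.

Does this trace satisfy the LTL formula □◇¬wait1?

◇¬wait1 holds at every position 0..7, and those are all positions ever visited, so □◇¬wait1 holds.

Yes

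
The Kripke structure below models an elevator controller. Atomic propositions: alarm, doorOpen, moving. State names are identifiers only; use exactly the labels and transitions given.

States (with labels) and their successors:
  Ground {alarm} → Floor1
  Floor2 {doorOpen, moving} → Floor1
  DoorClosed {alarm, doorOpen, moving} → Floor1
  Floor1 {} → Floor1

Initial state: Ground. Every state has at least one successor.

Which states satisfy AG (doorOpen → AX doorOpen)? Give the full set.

{Ground, Floor1}

States satisfying doorOpen → AX doorOpen: {Ground, Floor1}.
States satisfying AG (doorOpen → AX doorOpen): {Ground, Floor1}.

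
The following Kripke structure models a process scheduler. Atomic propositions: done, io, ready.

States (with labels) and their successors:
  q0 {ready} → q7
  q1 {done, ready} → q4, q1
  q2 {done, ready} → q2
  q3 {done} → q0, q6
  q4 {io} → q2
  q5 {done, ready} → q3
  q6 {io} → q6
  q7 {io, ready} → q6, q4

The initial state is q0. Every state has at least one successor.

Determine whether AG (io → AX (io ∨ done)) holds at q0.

States satisfying io → AX (io ∨ done): {q0, q1, q2, q3, q4, q5, q6, q7}.
States satisfying AG (io → AX (io ∨ done)): {q0, q1, q2, q3, q4, q5, q6, q7}.
Every state reachable from q0 satisfies io → AX (io ∨ done).
q0 ∈ Sat(AG (io → AX (io ∨ done))).

Satisfied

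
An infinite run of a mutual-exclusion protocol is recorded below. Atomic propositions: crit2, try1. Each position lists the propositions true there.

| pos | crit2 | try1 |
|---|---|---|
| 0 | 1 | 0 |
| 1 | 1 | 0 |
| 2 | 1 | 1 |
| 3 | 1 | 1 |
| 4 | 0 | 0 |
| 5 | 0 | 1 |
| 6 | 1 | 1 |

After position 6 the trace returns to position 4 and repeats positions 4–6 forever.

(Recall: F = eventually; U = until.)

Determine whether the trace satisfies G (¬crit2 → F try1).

Yes

¬crit2 → F try1 holds at every position 0..6, and those are all positions ever visited, so G (¬crit2 → F try1) holds.
Positions where ¬crit2 holds: 4, 5.
Check F try1 at each: 4→ok, 5→ok.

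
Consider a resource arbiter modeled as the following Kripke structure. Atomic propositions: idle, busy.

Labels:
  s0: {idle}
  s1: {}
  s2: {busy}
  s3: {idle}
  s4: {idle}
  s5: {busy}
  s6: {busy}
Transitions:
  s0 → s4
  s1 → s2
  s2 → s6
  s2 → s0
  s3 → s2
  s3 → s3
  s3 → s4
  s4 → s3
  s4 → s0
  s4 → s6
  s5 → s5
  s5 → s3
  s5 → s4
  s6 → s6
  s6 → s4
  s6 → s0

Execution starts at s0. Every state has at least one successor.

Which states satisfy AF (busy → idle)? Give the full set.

States satisfying busy → idle: {s0, s1, s3, s4}.
States satisfying AF (busy → idle): {s0, s1, s3, s4}.

{s0, s1, s3, s4}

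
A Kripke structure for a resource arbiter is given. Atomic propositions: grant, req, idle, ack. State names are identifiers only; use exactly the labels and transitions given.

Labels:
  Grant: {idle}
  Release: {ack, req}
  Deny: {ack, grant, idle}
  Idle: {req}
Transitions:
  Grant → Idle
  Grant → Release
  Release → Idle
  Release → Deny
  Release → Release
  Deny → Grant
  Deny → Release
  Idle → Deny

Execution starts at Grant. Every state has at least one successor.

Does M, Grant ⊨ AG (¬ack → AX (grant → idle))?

Satisfied

States satisfying ¬ack → AX (grant → idle): {Grant, Release, Deny, Idle}.
States satisfying AG (¬ack → AX (grant → idle)): {Grant, Release, Deny, Idle}.
Every state reachable from Grant satisfies ¬ack → AX (grant → idle).
Grant ∈ Sat(AG (¬ack → AX (grant → idle))).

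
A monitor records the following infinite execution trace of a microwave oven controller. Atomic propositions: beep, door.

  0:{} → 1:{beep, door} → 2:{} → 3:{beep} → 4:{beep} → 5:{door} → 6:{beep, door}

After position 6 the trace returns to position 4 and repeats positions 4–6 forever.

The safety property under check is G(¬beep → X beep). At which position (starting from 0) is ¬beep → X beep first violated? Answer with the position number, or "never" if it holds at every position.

never

¬beep → X beep holds at every position 0..6, and those are all the positions the trace ever visits, so the invariant G(¬beep → X beep) is never violated.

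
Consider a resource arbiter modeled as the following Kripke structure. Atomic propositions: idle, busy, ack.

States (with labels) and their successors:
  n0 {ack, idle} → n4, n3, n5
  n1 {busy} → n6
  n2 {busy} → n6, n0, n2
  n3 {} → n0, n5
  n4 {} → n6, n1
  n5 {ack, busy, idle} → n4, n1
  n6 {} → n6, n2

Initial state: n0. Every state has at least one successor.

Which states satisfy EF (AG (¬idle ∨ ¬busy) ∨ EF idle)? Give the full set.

{n0, n1, n2, n3, n4, n5, n6}

States satisfying AG (¬idle ∨ ¬busy) ∨ EF idle: {n0, n1, n2, n3, n4, n5, n6}.
States satisfying EF (AG (¬idle ∨ ¬busy) ∨ EF idle): {n0, n1, n2, n3, n4, n5, n6}.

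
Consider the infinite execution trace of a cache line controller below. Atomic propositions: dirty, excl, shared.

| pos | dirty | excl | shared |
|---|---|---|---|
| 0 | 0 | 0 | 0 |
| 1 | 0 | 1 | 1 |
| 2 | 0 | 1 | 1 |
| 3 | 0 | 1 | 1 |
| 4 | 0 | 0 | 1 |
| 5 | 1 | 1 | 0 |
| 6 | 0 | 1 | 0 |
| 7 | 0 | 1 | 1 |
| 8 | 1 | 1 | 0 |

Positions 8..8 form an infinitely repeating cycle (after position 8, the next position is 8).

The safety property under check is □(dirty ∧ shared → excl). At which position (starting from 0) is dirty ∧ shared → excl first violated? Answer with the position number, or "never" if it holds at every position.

never

dirty ∧ shared → excl holds at every position 0..8, and those are all the positions the trace ever visits, so the invariant □(dirty ∧ shared → excl) is never violated.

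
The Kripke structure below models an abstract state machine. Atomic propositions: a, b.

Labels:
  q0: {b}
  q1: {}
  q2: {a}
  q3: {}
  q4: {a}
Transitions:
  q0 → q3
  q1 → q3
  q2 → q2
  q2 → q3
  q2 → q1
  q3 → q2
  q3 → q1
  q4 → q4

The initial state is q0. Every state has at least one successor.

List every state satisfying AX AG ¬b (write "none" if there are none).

{q0, q1, q2, q3, q4}

States satisfying AG ¬b: {q1, q2, q3, q4}.
States satisfying AX AG ¬b: {q0, q1, q2, q3, q4}.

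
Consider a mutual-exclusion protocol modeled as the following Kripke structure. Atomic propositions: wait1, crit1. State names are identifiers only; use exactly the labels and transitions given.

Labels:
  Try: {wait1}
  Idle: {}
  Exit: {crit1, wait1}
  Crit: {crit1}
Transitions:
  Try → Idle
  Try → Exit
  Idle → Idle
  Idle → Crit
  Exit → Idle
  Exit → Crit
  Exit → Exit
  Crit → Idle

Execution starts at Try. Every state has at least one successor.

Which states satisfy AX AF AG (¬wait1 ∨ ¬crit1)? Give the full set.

States satisfying AF AG (¬wait1 ∨ ¬crit1): {Idle, Crit}.
States satisfying AX AF AG (¬wait1 ∨ ¬crit1): {Idle, Crit}.

{Idle, Crit}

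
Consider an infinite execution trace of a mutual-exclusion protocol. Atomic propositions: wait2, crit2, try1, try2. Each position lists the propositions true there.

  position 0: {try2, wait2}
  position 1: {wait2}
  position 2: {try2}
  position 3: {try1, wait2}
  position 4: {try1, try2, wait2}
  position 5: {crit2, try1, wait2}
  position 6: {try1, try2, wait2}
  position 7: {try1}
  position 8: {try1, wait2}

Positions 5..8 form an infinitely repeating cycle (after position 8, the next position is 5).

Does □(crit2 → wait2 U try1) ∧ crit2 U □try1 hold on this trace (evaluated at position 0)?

crit2 → wait2 U try1 holds at every position 0..8, and those are all positions ever visited, so □(crit2 → wait2 U try1) holds.
Positions where crit2 holds: 5.
Check wait2 U try1 at each: 5→ok.
Walking from position 0: at position 0, □try1 has not yet held and crit2 fails, so crit2 U □try1 is false.
At position 0: □(crit2 → wait2 U try1) is true; crit2 U □try1 is false; so □(crit2 → wait2 U try1) ∧ crit2 U □try1 is false.

No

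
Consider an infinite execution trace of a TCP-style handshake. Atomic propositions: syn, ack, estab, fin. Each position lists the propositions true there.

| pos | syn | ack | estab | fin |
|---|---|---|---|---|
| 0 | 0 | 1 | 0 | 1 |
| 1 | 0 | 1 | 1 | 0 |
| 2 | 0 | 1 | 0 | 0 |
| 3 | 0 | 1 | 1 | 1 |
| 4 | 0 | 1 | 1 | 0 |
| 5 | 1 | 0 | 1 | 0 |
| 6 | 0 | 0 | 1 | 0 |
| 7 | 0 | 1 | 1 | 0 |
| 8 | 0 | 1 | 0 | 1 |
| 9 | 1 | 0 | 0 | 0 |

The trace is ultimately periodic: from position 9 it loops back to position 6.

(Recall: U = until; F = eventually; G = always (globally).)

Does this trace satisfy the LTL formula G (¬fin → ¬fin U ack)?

¬fin → ¬fin U ack holds at every position 0..9, and those are all positions ever visited, so G (¬fin → ¬fin U ack) holds.
Positions where ¬fin holds: 1, 2, 4, 5, 6, 7, 9.
Check ¬fin U ack at each: 1→ok, 2→ok, 4→ok, 5→ok, 6→ok, 7→ok, 9→ok.

Yes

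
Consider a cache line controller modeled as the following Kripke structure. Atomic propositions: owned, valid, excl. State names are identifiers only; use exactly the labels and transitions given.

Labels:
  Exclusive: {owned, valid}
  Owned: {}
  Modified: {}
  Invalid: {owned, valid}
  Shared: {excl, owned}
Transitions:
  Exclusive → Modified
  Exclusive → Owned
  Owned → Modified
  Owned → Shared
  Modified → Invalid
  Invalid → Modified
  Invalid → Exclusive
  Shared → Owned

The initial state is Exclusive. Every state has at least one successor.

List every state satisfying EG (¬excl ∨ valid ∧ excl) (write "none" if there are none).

States satisfying ¬excl ∨ valid ∧ excl: {Exclusive, Owned, Modified, Invalid}.
States satisfying EG (¬excl ∨ valid ∧ excl): {Exclusive, Owned, Modified, Invalid}.

{Exclusive, Owned, Modified, Invalid}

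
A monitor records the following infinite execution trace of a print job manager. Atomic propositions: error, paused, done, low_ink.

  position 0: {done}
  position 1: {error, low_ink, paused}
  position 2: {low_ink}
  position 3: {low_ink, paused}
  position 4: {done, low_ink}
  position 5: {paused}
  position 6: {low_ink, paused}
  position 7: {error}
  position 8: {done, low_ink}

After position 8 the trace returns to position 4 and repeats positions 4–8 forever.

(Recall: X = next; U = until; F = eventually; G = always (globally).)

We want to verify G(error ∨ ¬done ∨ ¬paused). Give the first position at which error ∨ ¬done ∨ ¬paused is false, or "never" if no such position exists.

never

error ∨ ¬done ∨ ¬paused holds at every position 0..8, and those are all the positions the trace ever visits, so the invariant G(error ∨ ¬done ∨ ¬paused) is never violated.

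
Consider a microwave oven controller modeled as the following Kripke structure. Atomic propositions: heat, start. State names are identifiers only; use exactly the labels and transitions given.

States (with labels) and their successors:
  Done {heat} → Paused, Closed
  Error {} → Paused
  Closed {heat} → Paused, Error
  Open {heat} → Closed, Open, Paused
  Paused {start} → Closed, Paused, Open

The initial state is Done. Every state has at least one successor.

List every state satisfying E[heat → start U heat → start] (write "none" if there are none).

States satisfying heat → start: {Error, Paused}.
States satisfying E[heat → start U heat → start]: {Error, Paused}.

{Error, Paused}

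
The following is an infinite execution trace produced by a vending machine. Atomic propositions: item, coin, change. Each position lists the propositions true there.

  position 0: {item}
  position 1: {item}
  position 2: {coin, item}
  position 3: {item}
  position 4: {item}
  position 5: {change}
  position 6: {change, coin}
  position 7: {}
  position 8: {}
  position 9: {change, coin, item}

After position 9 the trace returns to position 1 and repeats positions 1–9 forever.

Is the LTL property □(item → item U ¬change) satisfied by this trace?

item → item U ¬change holds at every position 0..9, and those are all positions ever visited, so □(item → item U ¬change) holds.
Positions where item holds: 0, 1, 2, 3, 4, 9.
Check item U ¬change at each: 0→ok, 1→ok, 2→ok, 3→ok, 4→ok, 9→ok.

Holds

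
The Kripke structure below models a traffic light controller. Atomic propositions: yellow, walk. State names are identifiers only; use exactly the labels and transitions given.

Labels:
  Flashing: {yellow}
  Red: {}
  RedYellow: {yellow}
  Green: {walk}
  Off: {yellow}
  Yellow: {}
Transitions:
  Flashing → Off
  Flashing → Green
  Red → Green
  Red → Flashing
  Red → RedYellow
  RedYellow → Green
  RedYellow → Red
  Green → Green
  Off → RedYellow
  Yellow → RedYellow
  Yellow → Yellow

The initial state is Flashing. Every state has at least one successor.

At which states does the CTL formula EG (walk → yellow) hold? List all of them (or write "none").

States satisfying walk → yellow: {Flashing, Red, RedYellow, Off, Yellow}.
States satisfying EG (walk → yellow): {Flashing, Red, RedYellow, Off, Yellow}.

{Flashing, Red, RedYellow, Off, Yellow}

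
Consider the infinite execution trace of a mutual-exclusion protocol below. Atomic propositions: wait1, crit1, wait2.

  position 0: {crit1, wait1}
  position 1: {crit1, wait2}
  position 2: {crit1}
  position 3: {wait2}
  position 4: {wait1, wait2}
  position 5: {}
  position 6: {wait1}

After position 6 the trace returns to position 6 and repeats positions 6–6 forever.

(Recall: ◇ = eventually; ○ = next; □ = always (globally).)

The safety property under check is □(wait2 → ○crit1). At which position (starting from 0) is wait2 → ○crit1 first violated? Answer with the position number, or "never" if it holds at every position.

3

Check wait2 → ○crit1 at each position in order: 0 ✓, 1 ✓, 2 ✓.
At position 3 the labels are {wait2} and the next position 4 has {wait1, wait2}, so wait2 → ○crit1 is false there. This is the first violation.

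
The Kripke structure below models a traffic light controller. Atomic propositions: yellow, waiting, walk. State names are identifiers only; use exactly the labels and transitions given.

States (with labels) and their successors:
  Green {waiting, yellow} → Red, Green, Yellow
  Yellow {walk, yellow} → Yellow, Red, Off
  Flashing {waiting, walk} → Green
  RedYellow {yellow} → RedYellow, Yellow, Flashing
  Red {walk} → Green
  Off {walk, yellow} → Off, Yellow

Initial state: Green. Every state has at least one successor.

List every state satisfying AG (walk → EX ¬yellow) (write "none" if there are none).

none

States satisfying walk → EX ¬yellow: {Green, Yellow, RedYellow}.
States satisfying AG (walk → EX ¬yellow): ∅.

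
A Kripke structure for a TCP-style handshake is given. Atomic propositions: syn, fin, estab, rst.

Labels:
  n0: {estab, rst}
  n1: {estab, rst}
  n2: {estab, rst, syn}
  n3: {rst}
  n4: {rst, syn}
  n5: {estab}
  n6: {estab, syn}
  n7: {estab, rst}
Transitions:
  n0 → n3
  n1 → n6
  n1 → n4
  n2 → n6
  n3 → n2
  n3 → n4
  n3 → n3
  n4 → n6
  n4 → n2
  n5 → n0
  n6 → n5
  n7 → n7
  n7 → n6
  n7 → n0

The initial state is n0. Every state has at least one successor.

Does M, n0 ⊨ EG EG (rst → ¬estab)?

Does not hold

States satisfying EG (rst → ¬estab): {n3}.
States satisfying EG EG (rst → ¬estab): {n3}.
No suitable path/successor from n0 witnesses the formula.
n0 ∉ Sat(EG EG (rst → ¬estab)).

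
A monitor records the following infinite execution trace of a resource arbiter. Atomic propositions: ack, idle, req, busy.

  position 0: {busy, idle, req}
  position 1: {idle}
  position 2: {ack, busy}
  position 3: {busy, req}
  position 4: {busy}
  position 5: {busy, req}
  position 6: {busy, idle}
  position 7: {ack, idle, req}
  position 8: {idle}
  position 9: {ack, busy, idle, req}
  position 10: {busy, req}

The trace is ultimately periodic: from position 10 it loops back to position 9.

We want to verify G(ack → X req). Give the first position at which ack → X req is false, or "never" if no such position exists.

7

Check ack → X req at each position in order: 0 ✓, 1 ✓, 2 ✓, 3 ✓, 4 ✓, 5 ✓, 6 ✓.
At position 7 the labels are {ack, idle, req} and the next position 8 has {idle}, so ack → X req is false there. This is the first violation.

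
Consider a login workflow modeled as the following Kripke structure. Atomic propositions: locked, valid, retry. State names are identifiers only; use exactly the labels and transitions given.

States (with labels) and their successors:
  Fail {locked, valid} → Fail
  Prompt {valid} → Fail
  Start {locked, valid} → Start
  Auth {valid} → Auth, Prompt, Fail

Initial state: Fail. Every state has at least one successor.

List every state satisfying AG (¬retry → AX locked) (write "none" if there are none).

States satisfying ¬retry → AX locked: {Fail, Prompt, Start}.
States satisfying AG (¬retry → AX locked): {Fail, Prompt, Start}.

{Fail, Prompt, Start}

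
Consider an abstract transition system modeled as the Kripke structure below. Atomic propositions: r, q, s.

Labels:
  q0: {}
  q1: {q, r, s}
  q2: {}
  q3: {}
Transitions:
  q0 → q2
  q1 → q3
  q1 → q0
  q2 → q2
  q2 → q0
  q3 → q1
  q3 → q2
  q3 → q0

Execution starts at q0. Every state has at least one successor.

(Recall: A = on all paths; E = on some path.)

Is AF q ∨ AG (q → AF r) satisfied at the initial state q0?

Yes

States satisfying q: {q1}.
States satisfying AF q: {q1}.
States satisfying q → AF r: {q0, q1, q2, q3}.
States satisfying AG (q → AF r): {q0, q1, q2, q3}.
States satisfying AF q ∨ AG (q → AF r): {q0, q1, q2, q3}.
q0 ∈ Sat(AF q ∨ AG (q → AF r)).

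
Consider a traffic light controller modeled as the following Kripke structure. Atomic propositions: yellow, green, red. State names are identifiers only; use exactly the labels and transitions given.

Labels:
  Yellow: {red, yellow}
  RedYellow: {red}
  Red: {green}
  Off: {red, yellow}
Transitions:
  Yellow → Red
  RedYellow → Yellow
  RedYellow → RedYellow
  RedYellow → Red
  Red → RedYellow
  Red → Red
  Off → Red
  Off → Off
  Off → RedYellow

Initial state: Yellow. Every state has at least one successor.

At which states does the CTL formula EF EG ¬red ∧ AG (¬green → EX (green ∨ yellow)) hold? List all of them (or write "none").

{Yellow, RedYellow, Red, Off}

States satisfying EG ¬red: {Red}.
States satisfying EF EG ¬red: {Yellow, RedYellow, Red, Off}.
States satisfying ¬green → EX (green ∨ yellow): {Yellow, RedYellow, Red, Off}.
States satisfying AG (¬green → EX (green ∨ yellow)): {Yellow, RedYellow, Red, Off}.
States satisfying EF EG ¬red ∧ AG (¬green → EX (green ∨ yellow)): {Yellow, RedYellow, Red, Off}.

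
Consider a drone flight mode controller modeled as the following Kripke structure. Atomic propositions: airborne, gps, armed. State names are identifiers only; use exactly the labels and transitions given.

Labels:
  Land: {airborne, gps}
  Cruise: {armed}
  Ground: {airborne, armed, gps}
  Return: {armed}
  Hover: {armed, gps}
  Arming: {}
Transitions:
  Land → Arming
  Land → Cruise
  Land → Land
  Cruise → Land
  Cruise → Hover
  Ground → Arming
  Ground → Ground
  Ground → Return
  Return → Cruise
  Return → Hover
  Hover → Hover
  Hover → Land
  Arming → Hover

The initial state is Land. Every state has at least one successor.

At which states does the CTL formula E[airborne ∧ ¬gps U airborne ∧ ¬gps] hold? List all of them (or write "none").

States satisfying airborne ∧ ¬gps: ∅.
States satisfying E[airborne ∧ ¬gps U airborne ∧ ¬gps]: ∅.

none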